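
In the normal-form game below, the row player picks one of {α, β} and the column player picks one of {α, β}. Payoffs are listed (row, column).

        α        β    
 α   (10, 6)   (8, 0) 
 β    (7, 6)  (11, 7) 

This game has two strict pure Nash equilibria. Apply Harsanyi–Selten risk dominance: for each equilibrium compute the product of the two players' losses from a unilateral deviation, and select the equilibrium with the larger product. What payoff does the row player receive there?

At both α: the row player loses 10 − 7 = 3 by deviating; the column player loses 6 − 0 = 6. Product = 3·6 = 18.
At both β: the row player loses 11 − 8 = 3 by deviating; the column player loses 7 − 6 = 1. Product = 3·1 = 3.
18 > 3, so both α is risk-dominant. The row player's payoff there is 10.

10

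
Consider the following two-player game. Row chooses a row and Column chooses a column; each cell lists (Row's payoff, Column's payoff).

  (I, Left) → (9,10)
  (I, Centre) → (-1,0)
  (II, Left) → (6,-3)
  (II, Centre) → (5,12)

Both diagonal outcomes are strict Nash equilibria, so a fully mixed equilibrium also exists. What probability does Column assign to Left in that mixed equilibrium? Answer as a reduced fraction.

2/3

Column's mix q on Left must make Row indifferent between I and II.
Row's payoff from I: 9q + (-1)(1−q). From II: 6q + 5(1−q).
Set equal: 3q = 6(1−q) → q = 6/9 = 2/3.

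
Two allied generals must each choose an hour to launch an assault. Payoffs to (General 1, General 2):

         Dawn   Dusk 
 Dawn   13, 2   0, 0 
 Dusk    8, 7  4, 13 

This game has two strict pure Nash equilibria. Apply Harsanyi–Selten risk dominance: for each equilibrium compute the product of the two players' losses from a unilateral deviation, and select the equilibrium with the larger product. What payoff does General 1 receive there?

4

At both Dawn: General 1 loses 13 − 8 = 5 by deviating; General 2 loses 2 − 0 = 2. Product = 5·2 = 10.
At both Dusk: General 1 loses 4 − 0 = 4 by deviating; General 2 loses 13 − 7 = 6. Product = 4·6 = 24.
24 > 10, so both Dusk is risk-dominant. General 1's payoff there is 4.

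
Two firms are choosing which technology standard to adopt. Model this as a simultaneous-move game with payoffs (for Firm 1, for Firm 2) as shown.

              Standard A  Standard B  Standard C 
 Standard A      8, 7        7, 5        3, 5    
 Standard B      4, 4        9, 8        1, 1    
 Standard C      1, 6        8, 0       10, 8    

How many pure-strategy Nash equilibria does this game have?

3

Both Standard A: Firm 1 gets 8 (best alternative 4); Firm 2 gets 7 (best alternative 5). Neither deviates — NE.
Both Standard B: Firm 1 gets 9 (best alternative 8); Firm 2 gets 8 (best alternative 4). Neither deviates — NE.
Both Standard C: Firm 1 gets 10 (best alternative 3); Firm 2 gets 8 (best alternative 6). Neither deviates — NE.
(Standard B, Standard C) is not a NE: Firm 1 would switch to Standard C (10 > 1).
No other cell survives both best-response checks, so there are 3 pure NE.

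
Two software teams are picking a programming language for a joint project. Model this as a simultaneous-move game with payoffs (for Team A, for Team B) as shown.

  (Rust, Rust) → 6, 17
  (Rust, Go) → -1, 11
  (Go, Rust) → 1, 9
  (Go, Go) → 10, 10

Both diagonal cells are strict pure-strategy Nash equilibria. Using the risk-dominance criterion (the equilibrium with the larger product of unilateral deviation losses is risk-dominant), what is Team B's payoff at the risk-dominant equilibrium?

17

At both Rust: Team A loses 6 − 1 = 5 by deviating; Team B loses 17 − 11 = 6. Product = 5·6 = 30.
At both Go: Team A loses 10 − (-1) = 11 by deviating; Team B loses 10 − 9 = 1. Product = 11·1 = 11.
30 > 11, so both Rust is risk-dominant. Team B's payoff there is 17.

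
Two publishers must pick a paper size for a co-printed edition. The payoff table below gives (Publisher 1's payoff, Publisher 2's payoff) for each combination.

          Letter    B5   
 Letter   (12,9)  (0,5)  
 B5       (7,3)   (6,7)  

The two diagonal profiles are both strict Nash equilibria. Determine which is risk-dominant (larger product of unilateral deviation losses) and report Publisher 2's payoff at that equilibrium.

7

At both Letter: Publisher 1 loses 12 − 7 = 5 by deviating; Publisher 2 loses 9 − 5 = 4. Product = 5·4 = 20.
At both B5: Publisher 1 loses 6 − 0 = 6 by deviating; Publisher 2 loses 7 − 3 = 4. Product = 6·4 = 24.
24 > 20, so both B5 is risk-dominant. Publisher 2's payoff there is 7.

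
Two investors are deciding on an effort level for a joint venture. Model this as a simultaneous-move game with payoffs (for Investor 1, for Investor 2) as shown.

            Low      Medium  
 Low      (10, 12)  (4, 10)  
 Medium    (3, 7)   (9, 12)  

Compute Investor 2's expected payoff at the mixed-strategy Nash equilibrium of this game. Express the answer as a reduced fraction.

74/7

Investor 1 mixes with probability p on Low, chosen so Investor 2 is indifferent: 12p + 7(1−p) = 10p + 12(1−p) gives p = 5/7.
Investor 2's expected payoff is 12·5/7 + 7·2/7 = 74/7.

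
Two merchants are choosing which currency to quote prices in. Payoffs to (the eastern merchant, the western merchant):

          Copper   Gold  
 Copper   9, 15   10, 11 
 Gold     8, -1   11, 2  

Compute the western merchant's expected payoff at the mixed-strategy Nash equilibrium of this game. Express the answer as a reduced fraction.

The eastern merchant mixes with probability p on Copper, chosen so the western merchant is indifferent: 15p + (-1)(1−p) = 11p + 2(1−p) gives p = 3/7.
The western merchant's expected payoff is 15·3/7 + (-1)·4/7 = 41/7.

41/7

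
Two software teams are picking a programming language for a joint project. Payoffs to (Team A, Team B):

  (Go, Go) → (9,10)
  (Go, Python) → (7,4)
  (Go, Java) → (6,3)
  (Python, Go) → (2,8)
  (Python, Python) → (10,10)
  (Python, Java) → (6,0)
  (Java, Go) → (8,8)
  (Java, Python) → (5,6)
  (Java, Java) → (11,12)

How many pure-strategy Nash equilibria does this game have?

Both Go: Team A gets 9 (best alternative 8); Team B gets 10 (best alternative 4). Neither deviates — NE.
Both Python: Team A gets 10 (best alternative 7); Team B gets 10 (best alternative 8). Neither deviates — NE.
Both Java: Team A gets 11 (best alternative 6); Team B gets 12 (best alternative 8). Neither deviates — NE.
(Go, Python) is not a NE: Team A would switch to Python (10 > 7).
No other cell survives both best-response checks, so there are 3 pure NE.

3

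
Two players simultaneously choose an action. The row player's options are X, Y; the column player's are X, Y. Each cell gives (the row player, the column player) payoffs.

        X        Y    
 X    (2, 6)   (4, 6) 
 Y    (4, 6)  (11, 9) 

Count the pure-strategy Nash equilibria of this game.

1

Both Y: the row player gets 11 (best alternative 4); the column player gets 9 (best alternative 6). Neither deviates — NE.
Both X is not a NE: the row player would switch to Y (4 > 2).
No other cell survives both best-response checks, so there is 1 pure NE.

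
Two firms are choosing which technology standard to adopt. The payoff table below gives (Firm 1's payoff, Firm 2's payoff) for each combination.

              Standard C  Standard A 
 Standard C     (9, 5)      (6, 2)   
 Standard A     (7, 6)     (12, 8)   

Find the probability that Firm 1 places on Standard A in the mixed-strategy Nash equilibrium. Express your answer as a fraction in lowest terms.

3/5

Firm 1's mix p on Standard C must make Firm 2 indifferent between Standard C and Standard A.
Firm 2's payoff from Standard C: 5p + 6(1−p). From Standard A: 2p + 8(1−p).
Set equal: 3p = 2(1−p) → p = 2/5.
Probability on Standard A is 1 − 2/5 = 3/5.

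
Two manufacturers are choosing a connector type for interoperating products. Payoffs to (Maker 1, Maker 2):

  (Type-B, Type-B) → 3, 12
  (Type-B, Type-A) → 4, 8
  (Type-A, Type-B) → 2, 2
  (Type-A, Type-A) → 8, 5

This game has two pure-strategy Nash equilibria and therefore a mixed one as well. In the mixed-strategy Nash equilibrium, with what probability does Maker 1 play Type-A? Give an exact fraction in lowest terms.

4/7

Maker 1's mix p on Type-B must make Maker 2 indifferent between Type-B and Type-A.
Maker 2's payoff from Type-B: 12p + 2(1−p). From Type-A: 8p + 5(1−p).
Set equal: 4p = 3(1−p) → p = 3/7.
Probability on Type-A is 1 − 3/7 = 4/7.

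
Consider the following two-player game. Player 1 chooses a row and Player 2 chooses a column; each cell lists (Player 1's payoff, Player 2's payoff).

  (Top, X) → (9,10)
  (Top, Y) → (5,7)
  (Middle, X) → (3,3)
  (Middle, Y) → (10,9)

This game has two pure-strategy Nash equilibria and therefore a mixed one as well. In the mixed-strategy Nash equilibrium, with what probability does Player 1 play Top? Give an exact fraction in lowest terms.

2/3

Player 1's mix p on Top must make Player 2 indifferent between X and Y.
Player 2's payoff from X: 10p + 3(1−p). From Y: 7p + 9(1−p).
Set equal: 3p = 6(1−p) → p = 6/9 = 2/3.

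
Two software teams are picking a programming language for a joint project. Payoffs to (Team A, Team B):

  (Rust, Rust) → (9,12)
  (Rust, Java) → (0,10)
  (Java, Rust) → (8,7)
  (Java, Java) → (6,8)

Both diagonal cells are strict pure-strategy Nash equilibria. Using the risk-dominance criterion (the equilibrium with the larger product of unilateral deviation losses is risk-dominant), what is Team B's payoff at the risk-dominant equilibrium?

8

At both Rust: Team A loses 9 − 8 = 1 by deviating; Team B loses 12 − 10 = 2. Product = 1·2 = 2.
At both Java: Team A loses 6 − 0 = 6 by deviating; Team B loses 8 − 7 = 1. Product = 6·1 = 6.
6 > 2, so both Java is risk-dominant. Team B's payoff there is 8.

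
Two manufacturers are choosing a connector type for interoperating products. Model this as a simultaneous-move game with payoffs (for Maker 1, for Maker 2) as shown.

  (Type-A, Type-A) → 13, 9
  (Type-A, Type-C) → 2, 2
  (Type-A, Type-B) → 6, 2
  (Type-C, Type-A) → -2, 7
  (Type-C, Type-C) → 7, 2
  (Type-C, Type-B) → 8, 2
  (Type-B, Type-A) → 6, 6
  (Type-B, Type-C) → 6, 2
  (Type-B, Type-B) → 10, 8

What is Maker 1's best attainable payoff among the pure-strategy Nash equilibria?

13

Both Type-A is a pure NE (Maker 1: 13 ≥ 6; Maker 2: 9 ≥ 2). Maker 1 gets 13.
Both Type-B is a pure NE (Maker 1: 10 ≥ 8; Maker 2: 8 ≥ 6). Maker 1 gets 10.
Every other cell has a profitable deviation for at least one player. Highest of {13, 10} is 13.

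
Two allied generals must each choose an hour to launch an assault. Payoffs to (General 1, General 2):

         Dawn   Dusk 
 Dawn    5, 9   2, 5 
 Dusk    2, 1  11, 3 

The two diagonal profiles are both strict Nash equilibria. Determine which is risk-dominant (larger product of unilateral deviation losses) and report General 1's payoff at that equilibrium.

11

At both Dawn: General 1 loses 5 − 2 = 3 by deviating; General 2 loses 9 − 5 = 4. Product = 3·4 = 12.
At both Dusk: General 1 loses 11 − 2 = 9 by deviating; General 2 loses 3 − 1 = 2. Product = 9·2 = 18.
18 > 12, so both Dusk is risk-dominant. General 1's payoff there is 11.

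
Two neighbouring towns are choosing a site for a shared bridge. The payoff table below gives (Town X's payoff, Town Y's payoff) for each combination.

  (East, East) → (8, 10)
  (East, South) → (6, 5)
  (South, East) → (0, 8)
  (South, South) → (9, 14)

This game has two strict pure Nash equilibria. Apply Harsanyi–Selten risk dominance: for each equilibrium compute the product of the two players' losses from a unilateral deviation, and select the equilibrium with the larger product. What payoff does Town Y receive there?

At both East: Town X loses 8 − 0 = 8 by deviating; Town Y loses 10 − 5 = 5. Product = 8·5 = 40.
At both South: Town X loses 9 − 6 = 3 by deviating; Town Y loses 14 − 8 = 6. Product = 3·6 = 18.
40 > 18, so both East is risk-dominant. Town Y's payoff there is 10.

10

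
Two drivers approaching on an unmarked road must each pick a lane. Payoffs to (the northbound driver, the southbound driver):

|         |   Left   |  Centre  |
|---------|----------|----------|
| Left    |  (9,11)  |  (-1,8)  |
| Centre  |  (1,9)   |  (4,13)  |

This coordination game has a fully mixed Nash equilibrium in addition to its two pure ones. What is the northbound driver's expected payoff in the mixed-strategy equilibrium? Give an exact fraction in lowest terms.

The southbound driver mixes with probability q on Left, chosen so the northbound driver is indifferent: 9q + (-1)(1−q) = 1q + 4(1−q) gives q = 5/13.
The northbound driver's expected payoff (from either row, since indifferent) is 9·5/13 + (-1)·8/13 = 37/13.

37/13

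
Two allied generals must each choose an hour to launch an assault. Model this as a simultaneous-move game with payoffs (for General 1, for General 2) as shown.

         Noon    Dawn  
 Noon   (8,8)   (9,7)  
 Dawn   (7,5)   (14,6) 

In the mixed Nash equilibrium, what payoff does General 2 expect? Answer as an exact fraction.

13/2

General 1 mixes with probability p on Noon, chosen so General 2 is indifferent: 8p + 5(1−p) = 7p + 6(1−p) gives p = 1/2.
General 2's expected payoff is 8·1/2 + 5·1/2 = 13/2.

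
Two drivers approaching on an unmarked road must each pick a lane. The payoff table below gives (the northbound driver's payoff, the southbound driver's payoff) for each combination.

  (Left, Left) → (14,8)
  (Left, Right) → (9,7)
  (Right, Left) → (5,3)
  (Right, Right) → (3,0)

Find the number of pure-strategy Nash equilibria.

Both Left: the northbound driver gets 14 (best alternative 5); the southbound driver gets 8 (best alternative 7). Neither deviates — NE.
Both Right is not a NE: the northbound driver would switch to Left (9 > 3).
No other cell survives both best-response checks, so there is 1 pure NE.

1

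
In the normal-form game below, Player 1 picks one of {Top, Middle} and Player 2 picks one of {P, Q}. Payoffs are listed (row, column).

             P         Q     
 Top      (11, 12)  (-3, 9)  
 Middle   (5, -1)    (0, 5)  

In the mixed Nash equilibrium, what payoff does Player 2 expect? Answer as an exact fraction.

23/3

Player 1 mixes with probability p on Top, chosen so Player 2 is indifferent: 12p + (-1)(1−p) = 9p + 5(1−p) gives p = 2/3.
Player 2's expected payoff is 12·2/3 + (-1)·1/3 = 23/3.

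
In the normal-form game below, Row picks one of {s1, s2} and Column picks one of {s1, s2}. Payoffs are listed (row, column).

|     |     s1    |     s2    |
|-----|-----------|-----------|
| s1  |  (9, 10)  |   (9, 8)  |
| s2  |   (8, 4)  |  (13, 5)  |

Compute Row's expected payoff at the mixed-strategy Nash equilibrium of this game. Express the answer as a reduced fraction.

9

Column mixes with probability q on s1, chosen so Row is indifferent: 9q + 9(1−q) = 8q + 13(1−q) gives q = 4/5.
Row's expected payoff (from either row, since indifferent) is 9·4/5 + 9·1/5 = 9.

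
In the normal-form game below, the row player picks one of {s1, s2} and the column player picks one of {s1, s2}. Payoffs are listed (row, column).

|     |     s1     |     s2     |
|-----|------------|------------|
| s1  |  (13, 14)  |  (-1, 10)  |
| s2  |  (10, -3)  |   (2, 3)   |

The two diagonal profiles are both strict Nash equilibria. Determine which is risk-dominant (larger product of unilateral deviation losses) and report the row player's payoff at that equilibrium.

At both s1: the row player loses 13 − 10 = 3 by deviating; the column player loses 14 − 10 = 4. Product = 3·4 = 12.
At both s2: the row player loses 2 − (-1) = 3 by deviating; the column player loses 3 − (-3) = 6. Product = 3·6 = 18.
18 > 12, so both s2 is risk-dominant. The row player's payoff there is 2.

2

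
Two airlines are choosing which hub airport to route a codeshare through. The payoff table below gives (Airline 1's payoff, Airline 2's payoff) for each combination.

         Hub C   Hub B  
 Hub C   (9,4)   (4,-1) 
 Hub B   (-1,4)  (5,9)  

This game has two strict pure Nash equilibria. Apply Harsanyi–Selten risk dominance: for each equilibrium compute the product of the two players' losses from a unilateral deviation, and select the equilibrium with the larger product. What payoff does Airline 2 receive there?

4

At both Hub C: Airline 1 loses 9 − (-1) = 10 by deviating; Airline 2 loses 4 − (-1) = 5. Product = 10·5 = 50.
At both Hub B: Airline 1 loses 5 − 4 = 1 by deviating; Airline 2 loses 9 − 4 = 5. Product = 1·5 = 5.
50 > 5, so both Hub C is risk-dominant. Airline 2's payoff there is 4.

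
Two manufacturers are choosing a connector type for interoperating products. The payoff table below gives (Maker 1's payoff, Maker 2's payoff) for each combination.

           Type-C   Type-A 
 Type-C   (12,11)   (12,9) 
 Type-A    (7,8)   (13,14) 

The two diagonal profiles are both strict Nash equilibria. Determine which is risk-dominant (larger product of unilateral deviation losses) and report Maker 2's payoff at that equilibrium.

11

At both Type-C: Maker 1 loses 12 − 7 = 5 by deviating; Maker 2 loses 11 − 9 = 2. Product = 5·2 = 10.
At both Type-A: Maker 1 loses 13 − 12 = 1 by deviating; Maker 2 loses 14 − 8 = 6. Product = 1·6 = 6.
10 > 6, so both Type-C is risk-dominant. Maker 2's payoff there is 11.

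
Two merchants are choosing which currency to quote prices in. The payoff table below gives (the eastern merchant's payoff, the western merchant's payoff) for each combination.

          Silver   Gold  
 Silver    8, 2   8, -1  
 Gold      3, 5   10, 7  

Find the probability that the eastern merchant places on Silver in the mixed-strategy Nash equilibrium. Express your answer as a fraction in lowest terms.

2/5

The eastern merchant's mix p on Silver must make the western merchant indifferent between Silver and Gold.
The western merchant's payoff from Silver: 2p + 5(1−p). From Gold: (-1)p + 7(1−p).
Set equal: 3p = 2(1−p) → p = 2/5.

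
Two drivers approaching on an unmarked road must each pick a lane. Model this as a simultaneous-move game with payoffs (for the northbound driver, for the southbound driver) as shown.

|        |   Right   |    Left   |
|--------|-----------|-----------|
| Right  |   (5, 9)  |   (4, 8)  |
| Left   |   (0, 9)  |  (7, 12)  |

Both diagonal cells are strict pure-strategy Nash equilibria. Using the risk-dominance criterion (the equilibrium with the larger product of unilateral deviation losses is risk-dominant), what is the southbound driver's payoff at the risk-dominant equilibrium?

12

At both Right: the northbound driver loses 5 − 0 = 5 by deviating; the southbound driver loses 9 − 8 = 1. Product = 5·1 = 5.
At both Left: the northbound driver loses 7 − 4 = 3 by deviating; the southbound driver loses 12 − 9 = 3. Product = 3·3 = 9.
9 > 5, so both Left is risk-dominant. The southbound driver's payoff there is 12.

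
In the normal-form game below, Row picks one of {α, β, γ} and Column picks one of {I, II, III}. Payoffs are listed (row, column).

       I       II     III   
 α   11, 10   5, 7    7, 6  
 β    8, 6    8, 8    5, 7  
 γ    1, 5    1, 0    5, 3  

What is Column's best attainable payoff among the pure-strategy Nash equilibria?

(α, I) is a pure NE (Row: 11 ≥ 8; Column: 10 ≥ 7). Column gets 10.
(β, II) is a pure NE (Row: 8 ≥ 5; Column: 8 ≥ 7). Column gets 8.
Every other cell has a profitable deviation for at least one player. Highest of {10, 8} is 10.

10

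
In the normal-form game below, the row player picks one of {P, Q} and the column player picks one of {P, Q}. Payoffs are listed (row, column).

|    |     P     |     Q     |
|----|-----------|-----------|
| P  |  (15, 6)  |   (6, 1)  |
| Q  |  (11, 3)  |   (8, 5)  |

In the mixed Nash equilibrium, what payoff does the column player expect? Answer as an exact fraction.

The row player mixes with probability p on P, chosen so the column player is indifferent: 6p + 3(1−p) = 1p + 5(1−p) gives p = 2/7.
The column player's expected payoff is 6·2/7 + 3·5/7 = 27/7.

27/7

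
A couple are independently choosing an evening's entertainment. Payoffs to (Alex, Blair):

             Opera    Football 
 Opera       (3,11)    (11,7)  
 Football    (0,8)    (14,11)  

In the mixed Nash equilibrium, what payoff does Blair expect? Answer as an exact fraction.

65/7

Alex mixes with probability p on Opera, chosen so Blair is indifferent: 11p + 8(1−p) = 7p + 11(1−p) gives p = 3/7.
Blair's expected payoff is 11·3/7 + 8·4/7 = 65/7.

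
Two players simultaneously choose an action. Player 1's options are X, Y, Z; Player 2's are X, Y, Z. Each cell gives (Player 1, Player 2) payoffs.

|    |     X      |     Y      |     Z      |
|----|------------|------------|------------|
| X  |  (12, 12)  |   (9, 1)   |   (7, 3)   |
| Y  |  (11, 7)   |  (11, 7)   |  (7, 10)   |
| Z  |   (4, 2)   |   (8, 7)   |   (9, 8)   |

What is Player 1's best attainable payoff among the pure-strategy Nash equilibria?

12

Both X is a pure NE (Player 1: 12 ≥ 11; Player 2: 12 ≥ 3). Player 1 gets 12.
Both Z is a pure NE (Player 1: 9 ≥ 7; Player 2: 8 ≥ 7). Player 1 gets 9.
Every other cell has a profitable deviation for at least one player. Highest of {12, 9} is 12.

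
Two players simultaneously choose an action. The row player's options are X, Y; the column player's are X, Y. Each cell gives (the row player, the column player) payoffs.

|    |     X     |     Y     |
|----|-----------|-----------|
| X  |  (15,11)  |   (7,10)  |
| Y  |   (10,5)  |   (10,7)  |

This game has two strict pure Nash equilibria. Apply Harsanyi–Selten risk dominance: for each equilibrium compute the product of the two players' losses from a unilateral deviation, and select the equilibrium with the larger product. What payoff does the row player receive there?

10

At both X: the row player loses 15 − 10 = 5 by deviating; the column player loses 11 − 10 = 1. Product = 5·1 = 5.
At both Y: the row player loses 10 − 7 = 3 by deviating; the column player loses 7 − 5 = 2. Product = 3·2 = 6.
6 > 5, so both Y is risk-dominant. The row player's payoff there is 10.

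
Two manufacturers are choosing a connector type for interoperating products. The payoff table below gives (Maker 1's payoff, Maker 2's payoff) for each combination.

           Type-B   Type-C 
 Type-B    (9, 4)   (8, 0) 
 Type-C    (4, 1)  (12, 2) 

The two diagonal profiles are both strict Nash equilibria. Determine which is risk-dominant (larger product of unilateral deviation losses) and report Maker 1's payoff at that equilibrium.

At both Type-B: Maker 1 loses 9 − 4 = 5 by deviating; Maker 2 loses 4 − 0 = 4. Product = 5·4 = 20.
At both Type-C: Maker 1 loses 12 − 8 = 4 by deviating; Maker 2 loses 2 − 1 = 1. Product = 4·1 = 4.
20 > 4, so both Type-B is risk-dominant. Maker 1's payoff there is 9.

9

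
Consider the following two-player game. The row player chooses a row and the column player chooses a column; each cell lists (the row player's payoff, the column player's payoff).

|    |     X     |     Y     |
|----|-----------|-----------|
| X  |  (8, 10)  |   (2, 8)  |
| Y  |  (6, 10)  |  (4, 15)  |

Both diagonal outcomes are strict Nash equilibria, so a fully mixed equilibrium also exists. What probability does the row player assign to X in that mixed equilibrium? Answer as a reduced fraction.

The row player's mix p on X must make the column player indifferent between X and Y.
The column player's payoff from X: 10p + 10(1−p). From Y: 8p + 15(1−p).
Set equal: 2p = 5(1−p) → p = 5/7.

5/7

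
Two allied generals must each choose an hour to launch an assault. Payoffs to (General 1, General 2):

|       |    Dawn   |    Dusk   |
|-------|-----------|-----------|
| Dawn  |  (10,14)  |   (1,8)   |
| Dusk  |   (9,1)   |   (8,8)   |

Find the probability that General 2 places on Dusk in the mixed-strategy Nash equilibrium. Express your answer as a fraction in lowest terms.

General 2's mix q on Dawn must make General 1 indifferent between Dawn and Dusk.
General 1's payoff from Dawn: 10q + 1(1−q). From Dusk: 9q + 8(1−q).
Set equal: 1q = 7(1−q) → q = 7/8.
Probability on Dusk is 1 − 7/8 = 1/8.

1/8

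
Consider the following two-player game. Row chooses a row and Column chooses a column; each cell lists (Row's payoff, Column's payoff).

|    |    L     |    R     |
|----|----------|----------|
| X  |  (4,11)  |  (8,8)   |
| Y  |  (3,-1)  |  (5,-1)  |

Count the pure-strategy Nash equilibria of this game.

(X, L): Row gets 4 (best alternative 3); Column gets 11 (best alternative 8). Neither deviates — NE.
(Y, R) is not a NE: Row would switch to X (8 > 5).
No other cell survives both best-response checks, so there is 1 pure NE.

1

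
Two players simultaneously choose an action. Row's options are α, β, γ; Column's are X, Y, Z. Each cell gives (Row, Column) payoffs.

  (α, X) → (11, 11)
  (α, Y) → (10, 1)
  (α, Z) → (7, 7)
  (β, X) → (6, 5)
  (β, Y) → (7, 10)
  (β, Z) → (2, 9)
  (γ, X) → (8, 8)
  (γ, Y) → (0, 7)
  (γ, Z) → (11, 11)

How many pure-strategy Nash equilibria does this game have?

(α, X): Row gets 11 (best alternative 8); Column gets 11 (best alternative 7). Neither deviates — NE.
(γ, Z): Row gets 11 (best alternative 7); Column gets 11 (best alternative 8). Neither deviates — NE.
(β, Y) is not a NE: Row would switch to α (10 > 7).
No other cell survives both best-response checks, so there are 2 pure NE.

2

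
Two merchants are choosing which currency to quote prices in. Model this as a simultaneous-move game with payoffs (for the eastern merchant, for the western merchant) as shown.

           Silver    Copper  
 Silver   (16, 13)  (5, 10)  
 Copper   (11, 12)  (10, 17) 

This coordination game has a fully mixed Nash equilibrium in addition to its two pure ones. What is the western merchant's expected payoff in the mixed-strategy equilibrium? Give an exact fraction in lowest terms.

101/8

The eastern merchant mixes with probability p on Silver, chosen so the western merchant is indifferent: 13p + 12(1−p) = 10p + 17(1−p) gives p = 5/8.
The western merchant's expected payoff is 13·5/8 + 12·3/8 = 101/8.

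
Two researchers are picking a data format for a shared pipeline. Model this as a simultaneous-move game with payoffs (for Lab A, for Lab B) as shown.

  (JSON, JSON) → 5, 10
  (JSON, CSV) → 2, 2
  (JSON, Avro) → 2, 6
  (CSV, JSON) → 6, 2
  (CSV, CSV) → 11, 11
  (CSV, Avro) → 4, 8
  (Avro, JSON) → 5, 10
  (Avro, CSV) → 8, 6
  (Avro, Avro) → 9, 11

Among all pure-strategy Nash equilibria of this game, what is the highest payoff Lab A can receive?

Both CSV is a pure NE (Lab A: 11 ≥ 8; Lab B: 11 ≥ 8). Lab A gets 11.
Both Avro is a pure NE (Lab A: 9 ≥ 4; Lab B: 11 ≥ 10). Lab A gets 9.
Every other cell has a profitable deviation for at least one player. Highest of {11, 9} is 11.

11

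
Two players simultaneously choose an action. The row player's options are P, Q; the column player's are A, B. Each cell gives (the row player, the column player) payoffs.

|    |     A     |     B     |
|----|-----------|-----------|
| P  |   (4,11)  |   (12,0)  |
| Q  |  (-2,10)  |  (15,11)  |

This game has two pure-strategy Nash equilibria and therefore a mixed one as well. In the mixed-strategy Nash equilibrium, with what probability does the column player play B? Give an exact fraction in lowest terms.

The column player's mix q on A must make the row player indifferent between P and Q.
The row player's payoff from P: 4q + 12(1−q). From Q: (-2)q + 15(1−q).
Set equal: 6q = 3(1−q) → q = 3/9 = 1/3.
Probability on B is 1 − 1/3 = 2/3.

2/3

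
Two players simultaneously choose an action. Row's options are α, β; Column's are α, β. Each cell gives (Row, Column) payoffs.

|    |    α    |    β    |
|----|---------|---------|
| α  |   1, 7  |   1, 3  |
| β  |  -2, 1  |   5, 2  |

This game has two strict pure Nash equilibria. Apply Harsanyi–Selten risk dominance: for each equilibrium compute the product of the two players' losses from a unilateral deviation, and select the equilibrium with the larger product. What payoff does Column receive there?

7

At both α: Row loses 1 − (-2) = 3 by deviating; Column loses 7 − 3 = 4. Product = 3·4 = 12.
At both β: Row loses 5 − 1 = 4 by deviating; Column loses 2 − 1 = 1. Product = 4·1 = 4.
12 > 4, so both α is risk-dominant. Column's payoff there is 7.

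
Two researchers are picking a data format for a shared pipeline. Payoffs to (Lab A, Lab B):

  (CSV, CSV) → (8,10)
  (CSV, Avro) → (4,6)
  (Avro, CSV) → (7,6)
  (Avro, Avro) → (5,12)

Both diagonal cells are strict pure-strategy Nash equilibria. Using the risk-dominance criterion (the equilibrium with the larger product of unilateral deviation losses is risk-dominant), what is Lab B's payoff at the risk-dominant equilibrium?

At both CSV: Lab A loses 8 − 7 = 1 by deviating; Lab B loses 10 − 6 = 4. Product = 1·4 = 4.
At both Avro: Lab A loses 5 − 4 = 1 by deviating; Lab B loses 12 − 6 = 6. Product = 1·6 = 6.
6 > 4, so both Avro is risk-dominant. Lab B's payoff there is 12.

12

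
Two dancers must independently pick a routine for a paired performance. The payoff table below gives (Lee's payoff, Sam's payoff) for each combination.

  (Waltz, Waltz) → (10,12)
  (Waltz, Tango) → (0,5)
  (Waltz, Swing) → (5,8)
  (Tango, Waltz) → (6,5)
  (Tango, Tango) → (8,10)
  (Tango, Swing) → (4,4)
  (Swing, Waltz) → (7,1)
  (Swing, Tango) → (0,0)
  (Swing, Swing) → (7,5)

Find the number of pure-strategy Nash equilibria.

3

Both Waltz: Lee gets 10 (best alternative 7); Sam gets 12 (best alternative 8). Neither deviates — NE.
Both Tango: Lee gets 8 (best alternative 0); Sam gets 10 (best alternative 5). Neither deviates — NE.
Both Swing: Lee gets 7 (best alternative 5); Sam gets 5 (best alternative 1). Neither deviates — NE.
(Swing, Waltz) is not a NE: Lee would switch to Waltz (10 > 7).
No other cell survives both best-response checks, so there are 3 pure NE.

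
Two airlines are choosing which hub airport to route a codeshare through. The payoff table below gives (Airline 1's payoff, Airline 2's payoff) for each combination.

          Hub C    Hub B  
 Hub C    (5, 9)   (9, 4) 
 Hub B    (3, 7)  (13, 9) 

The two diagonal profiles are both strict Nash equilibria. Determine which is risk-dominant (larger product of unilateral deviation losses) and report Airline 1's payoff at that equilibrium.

5

At both Hub C: Airline 1 loses 5 − 3 = 2 by deviating; Airline 2 loses 9 − 4 = 5. Product = 2·5 = 10.
At both Hub B: Airline 1 loses 13 − 9 = 4 by deviating; Airline 2 loses 9 − 7 = 2. Product = 4·2 = 8.
10 > 8, so both Hub C is risk-dominant. Airline 1's payoff there is 5.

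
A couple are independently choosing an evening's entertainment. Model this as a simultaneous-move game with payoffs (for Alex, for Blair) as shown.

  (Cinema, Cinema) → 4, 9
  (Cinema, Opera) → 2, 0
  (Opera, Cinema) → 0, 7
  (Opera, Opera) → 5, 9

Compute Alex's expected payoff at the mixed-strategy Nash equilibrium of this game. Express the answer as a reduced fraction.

Blair mixes with probability q on Cinema, chosen so Alex is indifferent: 4q + 2(1−q) = 0q + 5(1−q) gives q = 3/7.
Alex's expected payoff (from either row, since indifferent) is 4·3/7 + 2·4/7 = 20/7.

20/7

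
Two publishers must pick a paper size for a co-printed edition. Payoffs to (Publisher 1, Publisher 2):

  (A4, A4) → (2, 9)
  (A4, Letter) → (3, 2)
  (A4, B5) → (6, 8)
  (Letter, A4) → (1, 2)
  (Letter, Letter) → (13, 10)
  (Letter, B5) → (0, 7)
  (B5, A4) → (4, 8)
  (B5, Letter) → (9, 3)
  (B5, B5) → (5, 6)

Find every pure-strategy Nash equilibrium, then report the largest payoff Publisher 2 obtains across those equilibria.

Both Letter is a pure NE (Publisher 1: 13 ≥ 9; Publisher 2: 10 ≥ 7). Publisher 2 gets 10.
(B5, A4) is a pure NE (Publisher 1: 4 ≥ 2; Publisher 2: 8 ≥ 6). Publisher 2 gets 8.
Every other cell has a profitable deviation for at least one player. Highest of {10, 8} is 10.

10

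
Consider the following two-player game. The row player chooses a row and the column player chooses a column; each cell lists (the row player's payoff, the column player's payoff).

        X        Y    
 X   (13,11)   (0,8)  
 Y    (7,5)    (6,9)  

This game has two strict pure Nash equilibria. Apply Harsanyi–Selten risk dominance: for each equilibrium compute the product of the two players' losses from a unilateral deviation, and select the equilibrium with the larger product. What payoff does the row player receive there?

At both X: the row player loses 13 − 7 = 6 by deviating; the column player loses 11 − 8 = 3. Product = 6·3 = 18.
At both Y: the row player loses 6 − 0 = 6 by deviating; the column player loses 9 − 5 = 4. Product = 6·4 = 24.
24 > 18, so both Y is risk-dominant. The row player's payoff there is 6.

6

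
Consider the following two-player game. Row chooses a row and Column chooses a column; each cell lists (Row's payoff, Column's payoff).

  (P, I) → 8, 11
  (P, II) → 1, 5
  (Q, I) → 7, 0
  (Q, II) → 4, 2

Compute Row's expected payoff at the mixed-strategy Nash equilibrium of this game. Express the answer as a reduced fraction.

25/4

Column mixes with probability q on I, chosen so Row is indifferent: 8q + 1(1−q) = 7q + 4(1−q) gives q = 3/4.
Row's expected payoff (from either row, since indifferent) is 8·3/4 + 1·1/4 = 25/4.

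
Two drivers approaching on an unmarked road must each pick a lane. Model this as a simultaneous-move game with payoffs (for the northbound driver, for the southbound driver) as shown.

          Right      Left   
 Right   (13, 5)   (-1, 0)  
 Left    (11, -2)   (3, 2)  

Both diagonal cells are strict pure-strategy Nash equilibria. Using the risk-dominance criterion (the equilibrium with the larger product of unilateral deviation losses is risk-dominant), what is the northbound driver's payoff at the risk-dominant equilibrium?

3

At both Right: the northbound driver loses 13 − 11 = 2 by deviating; the southbound driver loses 5 − 0 = 5. Product = 2·5 = 10.
At both Left: the northbound driver loses 3 − (-1) = 4 by deviating; the southbound driver loses 2 − (-2) = 4. Product = 4·4 = 16.
16 > 10, so both Left is risk-dominant. The northbound driver's payoff there is 3.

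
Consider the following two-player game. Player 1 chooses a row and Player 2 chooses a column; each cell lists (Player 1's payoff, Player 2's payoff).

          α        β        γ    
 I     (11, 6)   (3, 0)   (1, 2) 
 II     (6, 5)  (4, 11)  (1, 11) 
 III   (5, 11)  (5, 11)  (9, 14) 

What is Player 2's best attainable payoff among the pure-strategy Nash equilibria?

14

(I, α) is a pure NE (Player 1: 11 ≥ 6; Player 2: 6 ≥ 2). Player 2 gets 6.
(III, γ) is a pure NE (Player 1: 9 ≥ 1; Player 2: 14 ≥ 11). Player 2 gets 14.
Every other cell has a profitable deviation for at least one player. Highest of {6, 14} is 14.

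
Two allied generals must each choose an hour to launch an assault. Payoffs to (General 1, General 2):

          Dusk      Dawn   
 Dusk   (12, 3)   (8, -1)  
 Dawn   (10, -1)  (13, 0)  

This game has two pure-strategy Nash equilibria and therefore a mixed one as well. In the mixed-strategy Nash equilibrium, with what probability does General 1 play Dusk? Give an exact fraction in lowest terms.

1/5

General 1's mix p on Dusk must make General 2 indifferent between Dusk and Dawn.
General 2's payoff from Dusk: 3p + (-1)(1−p). From Dawn: (-1)p + 0(1−p).
Set equal: 4p = 1(1−p) → p = 1/5.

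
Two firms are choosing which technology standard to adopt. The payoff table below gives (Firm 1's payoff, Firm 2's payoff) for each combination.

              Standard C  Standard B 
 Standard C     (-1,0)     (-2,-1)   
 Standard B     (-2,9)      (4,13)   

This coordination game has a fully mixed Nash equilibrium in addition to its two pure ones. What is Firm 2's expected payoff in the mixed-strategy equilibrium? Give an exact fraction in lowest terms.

9/5

Firm 1 mixes with probability p on Standard C, chosen so Firm 2 is indifferent: 0p + 9(1−p) = (-1)p + 13(1−p) gives p = 4/5.
Firm 2's expected payoff is 0·4/5 + 9·1/5 = 9/5.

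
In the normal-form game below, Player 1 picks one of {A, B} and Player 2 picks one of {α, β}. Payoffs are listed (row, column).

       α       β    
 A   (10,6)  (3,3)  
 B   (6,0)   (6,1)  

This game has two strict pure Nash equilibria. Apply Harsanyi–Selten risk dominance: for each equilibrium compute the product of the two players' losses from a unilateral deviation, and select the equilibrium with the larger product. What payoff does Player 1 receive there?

10

At (A, α): Player 1 loses 10 − 6 = 4 by deviating; Player 2 loses 6 − 3 = 3. Product = 4·3 = 12.
At (B, β): Player 1 loses 6 − 3 = 3 by deviating; Player 2 loses 1 − 0 = 1. Product = 3·1 = 3.
12 > 3, so (A, α) is risk-dominant. Player 1's payoff there is 10.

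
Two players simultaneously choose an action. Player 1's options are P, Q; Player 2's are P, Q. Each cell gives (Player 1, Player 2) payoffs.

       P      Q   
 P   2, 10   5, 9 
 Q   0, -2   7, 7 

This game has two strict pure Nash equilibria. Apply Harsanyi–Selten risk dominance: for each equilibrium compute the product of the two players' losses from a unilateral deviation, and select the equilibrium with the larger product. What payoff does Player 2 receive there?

At both P: Player 1 loses 2 − 0 = 2 by deviating; Player 2 loses 10 − 9 = 1. Product = 2·1 = 2.
At both Q: Player 1 loses 7 − 5 = 2 by deviating; Player 2 loses 7 − (-2) = 9. Product = 2·9 = 18.
18 > 2, so both Q is risk-dominant. Player 2's payoff there is 7.

7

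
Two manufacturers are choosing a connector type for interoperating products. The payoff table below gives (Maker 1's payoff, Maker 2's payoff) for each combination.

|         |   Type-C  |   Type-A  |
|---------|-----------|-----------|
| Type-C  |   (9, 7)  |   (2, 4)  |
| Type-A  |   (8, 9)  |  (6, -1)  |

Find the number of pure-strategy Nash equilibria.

1

Both Type-C: Maker 1 gets 9 (best alternative 8); Maker 2 gets 7 (best alternative 4). Neither deviates — NE.
Both Type-A is not a NE: Maker 2 would switch to Type-C (9 > -1).
No other cell survives both best-response checks, so there is 1 pure NE.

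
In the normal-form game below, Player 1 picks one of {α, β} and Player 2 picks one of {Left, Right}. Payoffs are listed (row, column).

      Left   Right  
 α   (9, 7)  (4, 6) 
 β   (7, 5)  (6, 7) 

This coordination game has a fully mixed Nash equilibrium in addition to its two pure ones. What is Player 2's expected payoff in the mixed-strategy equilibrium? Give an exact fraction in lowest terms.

Player 1 mixes with probability p on α, chosen so Player 2 is indifferent: 7p + 5(1−p) = 6p + 7(1−p) gives p = 2/3.
Player 2's expected payoff is 7·2/3 + 5·1/3 = 19/3.

19/3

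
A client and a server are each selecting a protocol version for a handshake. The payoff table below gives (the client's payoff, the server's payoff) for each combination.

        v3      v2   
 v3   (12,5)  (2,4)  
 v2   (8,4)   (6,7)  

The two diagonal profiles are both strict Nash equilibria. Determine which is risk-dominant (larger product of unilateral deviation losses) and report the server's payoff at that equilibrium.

At both v3: the client loses 12 − 8 = 4 by deviating; the server loses 5 − 4 = 1. Product = 4·1 = 4.
At both v2: the client loses 6 − 2 = 4 by deviating; the server loses 7 − 4 = 3. Product = 4·3 = 12.
12 > 4, so both v2 is risk-dominant. The server's payoff there is 7.

7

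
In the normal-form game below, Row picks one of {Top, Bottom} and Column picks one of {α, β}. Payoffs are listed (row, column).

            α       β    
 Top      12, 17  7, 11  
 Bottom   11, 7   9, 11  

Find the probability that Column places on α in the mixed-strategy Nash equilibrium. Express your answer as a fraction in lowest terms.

Column's mix q on α must make Row indifferent between Top and Bottom.
Row's payoff from Top: 12q + 7(1−q). From Bottom: 11q + 9(1−q).
Set equal: 1q = 2(1−q) → q = 2/3.

2/3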